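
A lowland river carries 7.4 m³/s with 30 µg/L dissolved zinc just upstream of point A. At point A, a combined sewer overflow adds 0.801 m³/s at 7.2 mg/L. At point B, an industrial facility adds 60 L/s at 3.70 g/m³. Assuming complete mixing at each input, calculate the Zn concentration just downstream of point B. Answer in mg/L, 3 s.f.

30 µg/L = 0.03 mg/L.
After input A: C = (7.4·0.03 + 0.801·7.2) / 8.201 = 0.7303 mg/L.
60 L/s = 0.06 m³/s.
After input B: C = (8.201·0.7303 + 0.06·3.7) / 8.261 = 0.7519 mg/L.

0.752 mg/L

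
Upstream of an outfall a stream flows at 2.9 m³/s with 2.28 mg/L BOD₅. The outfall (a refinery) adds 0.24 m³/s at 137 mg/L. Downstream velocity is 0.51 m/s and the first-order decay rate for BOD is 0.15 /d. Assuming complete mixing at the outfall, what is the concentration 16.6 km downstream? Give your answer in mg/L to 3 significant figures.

11.9 mg/L

After complete mixing, C₀ = (0.24·137 + 2.9·2.28) / 3.14 = 12.58 mg/L.
Travel time t = 1.66e+04 m / 0.51 m/s = 3.255e+04 s = 0.3767 d.
C = 12.58·exp(−0.15·0.3767) = 12.58·0.9451 = 11.89 mg/L.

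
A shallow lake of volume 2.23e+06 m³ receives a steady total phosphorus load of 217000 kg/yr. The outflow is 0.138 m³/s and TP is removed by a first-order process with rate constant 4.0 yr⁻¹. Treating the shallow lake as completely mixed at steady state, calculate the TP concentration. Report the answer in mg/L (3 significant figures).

Outflow Q = 0.138 m³/s × 3.156e+07 s/yr = 4.355e+06 m³/yr.
Steady-state CSTR mass balance: W = Q·C + k·V·C, so C = W/(Q + kV).
Q + kV = 4.355e+06 + 4.0·2.23e+06 = 1.327e+07 m³/yr.
C = 217000/1.327e+07 = 0.01635 kg/m³ = 16.35 mg/L.

16.3 mg/L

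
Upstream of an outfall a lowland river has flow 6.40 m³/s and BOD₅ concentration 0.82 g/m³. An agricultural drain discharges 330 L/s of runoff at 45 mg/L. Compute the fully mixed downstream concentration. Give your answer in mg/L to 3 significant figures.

330 L/s = 0.33 m³/s.
Flow-weighted mixing gives C = (0.33·45 + 6.4·0.82) / (0.33 + 6.4) = 20.1/6.73 = 2.986 mg/L.

2.99 mg/L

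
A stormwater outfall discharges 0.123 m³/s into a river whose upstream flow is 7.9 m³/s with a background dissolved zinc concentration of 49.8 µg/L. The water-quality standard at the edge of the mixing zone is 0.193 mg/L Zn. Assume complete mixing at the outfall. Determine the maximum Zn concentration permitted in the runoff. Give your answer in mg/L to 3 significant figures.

9.39 mg/L

49.8 µg/L = 0.0498 mg/L.
Mass balance: 0.193·8.023 = 0.123·Cₑ + 7.9·0.0498.
Cₑ = (1.548 − 0.3934) / 0.123 = 9.39 mg/L.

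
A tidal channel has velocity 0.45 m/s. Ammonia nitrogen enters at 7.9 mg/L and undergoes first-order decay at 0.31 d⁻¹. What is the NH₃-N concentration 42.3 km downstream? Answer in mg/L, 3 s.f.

Travel time t = 42.3 km / 0.45 m/s = 4.23e+04/0.45 = 9.4e+04 s = 1.088 d.
First-order decay: C = 7.9·exp(−0.31·1.088) = 7.9·0.7137 = 5.638 mg/L.

5.64 mg/L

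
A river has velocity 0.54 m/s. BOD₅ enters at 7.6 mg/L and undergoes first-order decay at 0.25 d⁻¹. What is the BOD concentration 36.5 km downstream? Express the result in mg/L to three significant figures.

Travel time t = 36.5 km / 0.54 m/s = 3.65e+04/0.54 = 6.759e+04 s = 0.7823 d.
First-order decay: C = 7.6·exp(−0.25·0.7823) = 7.6·0.8224 = 6.25 mg/L.

6.25 mg/L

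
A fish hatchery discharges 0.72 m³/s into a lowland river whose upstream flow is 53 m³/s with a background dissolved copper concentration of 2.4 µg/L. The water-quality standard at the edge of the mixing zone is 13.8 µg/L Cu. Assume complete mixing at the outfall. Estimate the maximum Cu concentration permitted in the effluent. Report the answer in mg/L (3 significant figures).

0.853 mg/L

2.4 µg/L = 0.0024 mg/L.
13.8 µg/L = 0.0138 mg/L.
Mass balance: 0.0138·53.72 = 0.72·Cₑ + 53·0.0024.
Cₑ = (0.7413 − 0.1272) / 0.72 = 0.853 mg/L.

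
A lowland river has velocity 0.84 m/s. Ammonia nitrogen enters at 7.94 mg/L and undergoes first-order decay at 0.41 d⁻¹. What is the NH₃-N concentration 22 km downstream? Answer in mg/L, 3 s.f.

7.01 mg/L

Travel time t = 22 km / 0.84 m/s = 2.2e+04/0.84 = 2.619e+04 s = 0.3031 d.
First-order decay: C = 7.94·exp(−0.41·0.3031) = 7.94·0.8831 = 7.012 mg/L.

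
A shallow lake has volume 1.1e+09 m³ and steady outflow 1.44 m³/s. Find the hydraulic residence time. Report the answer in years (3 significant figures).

Q = 1.44 m³/s × 3.156e+07 s/yr = 4.544e+07 m³/yr.
Hydraulic residence time τ = V/Q = 1.1e+09/4.544e+07 = 24.21 yr.

24.2 yr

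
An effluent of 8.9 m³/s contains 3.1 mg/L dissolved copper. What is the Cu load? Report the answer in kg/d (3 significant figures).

2380 kg/d

Mass flux = Q·C = 8.9 m³/s × 3.1 g/m³ = 27.59 g/s.
= 27.59 g/s × 86.4 = 2384 kg/d.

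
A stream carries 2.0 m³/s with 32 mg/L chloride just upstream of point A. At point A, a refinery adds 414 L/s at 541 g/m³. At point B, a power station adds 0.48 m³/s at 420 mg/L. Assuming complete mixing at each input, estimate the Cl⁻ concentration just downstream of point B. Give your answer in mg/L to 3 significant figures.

414 L/s = 0.414 m³/s.
After input A: C = (2·32 + 0.414·541) / 2.414 = 119.3 mg/L.
After input B: C = (2.414·119.3 + 0.48·420) / 2.894 = 169.2 mg/L.

169 mg/L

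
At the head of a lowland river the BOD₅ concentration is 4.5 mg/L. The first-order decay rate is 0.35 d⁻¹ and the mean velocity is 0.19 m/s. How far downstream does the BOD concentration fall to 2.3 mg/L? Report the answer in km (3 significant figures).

31.5 km

From C = C₀·e^(−kt), t = ln(C₀/C)/k = ln(4.5/2.3)/0.35 = 0.6712/0.35 = 1.918 d.
Distance = v·t = 0.19 m/s × 1.657e+05 s = 3.148e+04 m = 31.48 km.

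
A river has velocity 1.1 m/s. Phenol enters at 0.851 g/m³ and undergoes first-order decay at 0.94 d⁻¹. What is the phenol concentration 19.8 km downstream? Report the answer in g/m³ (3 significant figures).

0.700 g/m³

Travel time t = 19.8 km / 1.1 m/s = 1.98e+04/1.1 = 1.8e+04 s = 0.2083 d.
First-order decay: C = 0.851·exp(−0.94·0.2083) = 0.851·0.8221 = 0.6996 g/m³.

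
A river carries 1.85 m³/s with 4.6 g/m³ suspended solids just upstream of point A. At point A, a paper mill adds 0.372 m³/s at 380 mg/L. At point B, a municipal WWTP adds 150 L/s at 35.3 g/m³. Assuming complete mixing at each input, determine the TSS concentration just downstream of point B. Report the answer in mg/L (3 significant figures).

After input A: C = (1.85·4.6 + 0.372·380) / 2.222 = 67.45 mg/L.
150 L/s = 0.15 m³/s.
After input B: C = (2.222·67.45 + 0.15·35.3) / 2.372 = 65.42 mg/L.

65.4 mg/L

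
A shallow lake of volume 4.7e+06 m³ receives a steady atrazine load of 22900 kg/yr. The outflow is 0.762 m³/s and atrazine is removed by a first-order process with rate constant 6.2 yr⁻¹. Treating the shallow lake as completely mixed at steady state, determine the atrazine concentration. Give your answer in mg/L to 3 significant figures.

Outflow Q = 0.762 m³/s × 3.156e+07 s/yr = 2.405e+07 m³/yr.
Steady-state CSTR mass balance: W = Q·C + k·V·C, so C = W/(Q + kV).
Q + kV = 2.405e+07 + 6.2·4.7e+06 = 5.319e+07 m³/yr.
C = 22900/5.319e+07 = 0.0004306 kg/m³ = 0.4306 mg/L.

0.431 mg/L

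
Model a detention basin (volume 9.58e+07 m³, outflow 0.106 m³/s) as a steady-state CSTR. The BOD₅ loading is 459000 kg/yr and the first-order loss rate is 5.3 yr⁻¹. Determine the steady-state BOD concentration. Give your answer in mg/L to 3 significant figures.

Outflow Q = 0.106 m³/s × 3.156e+07 s/yr = 3.345e+06 m³/yr.
Steady-state CSTR mass balance: W = Q·C + k·V·C, so C = W/(Q + kV).
Q + kV = 3.345e+06 + 5.3·9.58e+07 = 5.111e+08 m³/yr.
C = 459000/5.111e+08 = 0.0008981 kg/m³ = 0.8981 mg/L.

0.898 mg/L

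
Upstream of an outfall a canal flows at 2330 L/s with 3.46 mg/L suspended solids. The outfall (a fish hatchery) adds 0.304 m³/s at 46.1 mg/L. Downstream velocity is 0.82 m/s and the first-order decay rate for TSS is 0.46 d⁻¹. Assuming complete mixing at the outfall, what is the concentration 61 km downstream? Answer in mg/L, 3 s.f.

2330 L/s = 2.33 m³/s.
After complete mixing, C₀ = (0.304·46.1 + 2.33·3.46) / 2.634 = 8.381 mg/L.
Travel time t = 6.1e+04 m / 0.82 m/s = 7.439e+04 s = 0.861 d.
C = 8.381·exp(−0.46·0.861) = 8.381·0.673 = 5.64 mg/L.

5.64 mg/L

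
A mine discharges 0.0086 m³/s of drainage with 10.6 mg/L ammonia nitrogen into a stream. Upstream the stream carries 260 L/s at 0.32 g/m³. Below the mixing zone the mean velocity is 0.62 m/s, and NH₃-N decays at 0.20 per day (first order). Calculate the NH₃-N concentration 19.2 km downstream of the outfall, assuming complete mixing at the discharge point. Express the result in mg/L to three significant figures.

260 L/s = 0.26 m³/s.
After complete mixing, C₀ = (0.0086·10.6 + 0.26·0.32) / 0.2686 = 0.6491 mg/L.
Travel time t = 1.92e+04 m / 0.62 m/s = 3.097e+04 s = 0.3584 d.
C = 0.6491·exp(−0.20·0.3584) = 0.6491·0.9308 = 0.6042 mg/L.

0.604 mg/L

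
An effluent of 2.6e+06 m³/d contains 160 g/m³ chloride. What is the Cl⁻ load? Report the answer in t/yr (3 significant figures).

152000 t/yr

2.6e+06 m³/d = 30.09 m³/s.
Mass flux = Q·C = 30.09 m³/s × 160 g/m³ = 4815 g/s.
= 4815 g/s × 31.56 = 1.519e+05 t/yr.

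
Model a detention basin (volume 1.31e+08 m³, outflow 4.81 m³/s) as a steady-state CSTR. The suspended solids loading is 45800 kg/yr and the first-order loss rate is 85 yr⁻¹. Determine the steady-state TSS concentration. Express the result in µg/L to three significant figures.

Outflow Q = 4.81 m³/s × 3.156e+07 s/yr = 1.518e+08 m³/yr.
Steady-state CSTR mass balance: W = Q·C + k·V·C, so C = W/(Q + kV).
Q + kV = 1.518e+08 + 85·1.31e+08 = 1.129e+10 m³/yr.
C = 45800/1.129e+10 = 4.058e-06 kg/m³ = 0.004058 mg/L = 4.058 µg/L.

4.06 µg/L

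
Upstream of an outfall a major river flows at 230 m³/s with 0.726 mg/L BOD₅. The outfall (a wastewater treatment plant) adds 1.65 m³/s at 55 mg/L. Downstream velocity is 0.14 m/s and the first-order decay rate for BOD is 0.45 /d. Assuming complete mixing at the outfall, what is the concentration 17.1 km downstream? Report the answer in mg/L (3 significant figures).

0.589 mg/L

After complete mixing, C₀ = (1.65·55 + 230·0.726) / 231.7 = 1.113 mg/L.
Travel time t = 1.71e+04 m / 0.14 m/s = 1.221e+05 s = 1.414 d.
C = 1.113·exp(−0.45·1.414) = 1.113·0.5293 = 0.5889 mg/L.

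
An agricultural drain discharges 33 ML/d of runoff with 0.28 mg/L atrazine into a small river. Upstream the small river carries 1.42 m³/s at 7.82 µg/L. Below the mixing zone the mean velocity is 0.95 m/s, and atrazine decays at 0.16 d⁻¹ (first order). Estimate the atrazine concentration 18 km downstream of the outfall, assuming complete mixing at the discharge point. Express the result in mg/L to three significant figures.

33 ML/d = 0.3819 m³/s.
7.82 µg/L = 0.00782 mg/L.
After complete mixing, C₀ = (0.3819·0.28 + 1.42·0.00782) / 1.802 = 0.06551 mg/L.
Travel time t = 1.8e+04 m / 0.95 m/s = 1.895e+04 s = 0.2193 d.
C = 0.06551·exp(−0.16·0.2193) = 0.06551·0.9655 = 0.06325 mg/L.

0.0633 mg/L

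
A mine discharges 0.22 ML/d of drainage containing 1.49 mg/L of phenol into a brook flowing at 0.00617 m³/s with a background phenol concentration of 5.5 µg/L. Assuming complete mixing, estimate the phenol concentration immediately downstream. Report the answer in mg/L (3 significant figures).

0.22 ML/d = 0.002546 m³/s.
5.5 µg/L = 0.0055 mg/L.
Flow-weighted mixing gives C = (0.002546·1.49 + 0.00617·0.0055) / (0.002546 + 0.00617) = 0.003828/0.008716 = 0.4392 mg/L.

0.439 mg/L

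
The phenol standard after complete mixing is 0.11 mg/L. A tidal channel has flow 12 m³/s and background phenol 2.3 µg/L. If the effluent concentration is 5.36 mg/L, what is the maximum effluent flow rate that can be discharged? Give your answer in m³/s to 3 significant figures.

2.3 µg/L = 0.0023 mg/L.
Mass balance at complete mixing: C_std·(Q_w + Q_r) = Q_w·C_e + Q_r·C_b.
Rearranging, Q_w = Q_r·(C_std − C_b)/(C_e − C_std) = 12·(0.11 − 0.0023) / (5.36 − 0.11) = 0.2462 m³/s.

0.246 m³/s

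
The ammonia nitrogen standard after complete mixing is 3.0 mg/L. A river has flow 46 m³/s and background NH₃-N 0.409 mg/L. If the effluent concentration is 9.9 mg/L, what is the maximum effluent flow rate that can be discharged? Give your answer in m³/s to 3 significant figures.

Mass balance at complete mixing: C_std·(Q_w + Q_r) = Q_w·C_e + Q_r·C_b.
Rearranging, Q_w = Q_r·(C_std − C_b)/(C_e − C_std) = 46·(3 − 0.409) / (9.9 − 3) = 17.27 m³/s.

17.3 m³/s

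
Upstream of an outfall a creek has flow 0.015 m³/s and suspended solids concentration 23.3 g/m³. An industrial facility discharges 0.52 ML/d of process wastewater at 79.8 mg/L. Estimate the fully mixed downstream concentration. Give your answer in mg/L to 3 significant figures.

0.52 ML/d = 0.006019 m³/s.
Conservation of mass across the mixing zone: C = (0.006019·79.8 + 0.015·23.3) / (0.006019 + 0.015) = 0.8298/0.02102 = 39.48 mg/L.

39.5 mg/L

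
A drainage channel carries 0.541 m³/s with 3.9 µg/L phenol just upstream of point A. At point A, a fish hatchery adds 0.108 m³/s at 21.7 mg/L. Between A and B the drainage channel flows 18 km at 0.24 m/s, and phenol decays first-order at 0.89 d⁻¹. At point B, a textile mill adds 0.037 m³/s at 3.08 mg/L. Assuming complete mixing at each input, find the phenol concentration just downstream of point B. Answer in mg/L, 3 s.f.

3.9 µg/L = 0.0039 mg/L.
After input A: C = (0.541·0.0039 + 0.108·21.7) / 0.649 = 3.614 mg/L.
Over the 18 km reach to input B (t = 7.5e+04 s = 0.8681 d), decay gives C = 3.614·exp(−0.89·0.8681) = 1.669 mg/L.
After input B: C = (0.649·1.669 + 0.037·3.08) / 0.686 = 1.745 mg/L.

1.75 mg/L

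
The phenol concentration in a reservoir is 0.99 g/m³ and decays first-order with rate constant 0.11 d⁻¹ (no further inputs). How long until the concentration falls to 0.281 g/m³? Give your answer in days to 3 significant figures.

11.4 d

t = ln(C₀/C)/k = ln(0.99/0.281)/0.11 = 1.259/0.11 = 11.45 d.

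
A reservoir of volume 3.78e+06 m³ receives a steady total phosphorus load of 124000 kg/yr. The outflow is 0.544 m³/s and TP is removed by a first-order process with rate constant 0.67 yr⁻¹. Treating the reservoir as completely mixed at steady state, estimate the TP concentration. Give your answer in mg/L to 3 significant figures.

6.29 mg/L

Outflow Q = 0.544 m³/s × 3.156e+07 s/yr = 1.717e+07 m³/yr.
Steady-state CSTR mass balance: W = Q·C + k·V·C, so C = W/(Q + kV).
Q + kV = 1.717e+07 + 0.67·3.78e+06 = 1.97e+07 m³/yr.
C = 124000/1.97e+07 = 0.006294 kg/m³ = 6.294 mg/L.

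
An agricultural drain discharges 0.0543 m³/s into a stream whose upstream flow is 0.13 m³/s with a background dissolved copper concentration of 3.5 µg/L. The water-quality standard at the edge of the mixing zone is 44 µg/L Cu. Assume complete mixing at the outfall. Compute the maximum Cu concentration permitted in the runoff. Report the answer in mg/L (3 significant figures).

0.141 mg/L

3.5 µg/L = 0.0035 mg/L.
44 µg/L = 0.044 mg/L.
Mass balance: 0.044·0.1843 = 0.0543·Cₑ + 0.13·0.0035.
Cₑ = (0.008109 − 0.000455) / 0.0543 = 0.141 mg/L.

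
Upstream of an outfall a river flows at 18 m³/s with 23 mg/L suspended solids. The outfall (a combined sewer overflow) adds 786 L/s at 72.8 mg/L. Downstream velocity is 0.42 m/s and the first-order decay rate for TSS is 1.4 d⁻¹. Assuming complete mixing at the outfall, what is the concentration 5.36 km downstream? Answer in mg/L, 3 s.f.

20.4 mg/L

786 L/s = 0.786 m³/s.
After complete mixing, C₀ = (0.786·72.8 + 18·23) / 18.79 = 25.08 mg/L.
Travel time t = 5360 m / 0.42 m/s = 1.276e+04 s = 0.1477 d.
C = 25.08·exp(−1.4·0.1477) = 25.08·0.8132 = 20.4 mg/L.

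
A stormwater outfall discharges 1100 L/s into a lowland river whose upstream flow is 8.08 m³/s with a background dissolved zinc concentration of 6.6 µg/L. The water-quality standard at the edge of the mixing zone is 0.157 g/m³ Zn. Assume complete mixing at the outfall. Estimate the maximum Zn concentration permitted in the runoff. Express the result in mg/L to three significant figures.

1.26 mg/L

1100 L/s = 1.1 m³/s.
6.6 µg/L = 0.0066 mg/L.
Mass balance: 0.157·9.18 = 1.1·Cₑ + 8.08·0.0066.
Cₑ = (1.441 − 0.05333) / 1.1 = 1.262 mg/L.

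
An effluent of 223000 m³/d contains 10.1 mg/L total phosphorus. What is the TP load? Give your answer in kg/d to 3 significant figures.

223000 m³/d = 2.581 m³/s.
Mass flux = Q·C = 2.581 m³/s × 10.1 g/m³ = 26.07 g/s.
= 26.07 g/s × 86.4 = 2252 kg/d.

2250 kg/d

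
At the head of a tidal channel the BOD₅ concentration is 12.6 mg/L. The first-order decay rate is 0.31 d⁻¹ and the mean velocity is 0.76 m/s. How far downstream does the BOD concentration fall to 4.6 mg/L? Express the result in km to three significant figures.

From C = C₀·e^(−kt), t = ln(C₀/C)/k = ln(12.6/4.6)/0.31 = 1.008/0.31 = 3.25 d.
Distance = v·t = 0.76 m/s × 2.808e+05 s = 2.134e+05 m = 213.4 km.

213 km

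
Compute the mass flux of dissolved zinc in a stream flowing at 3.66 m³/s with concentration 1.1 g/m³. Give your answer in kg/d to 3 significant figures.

Mass flux = Q·C = 3.66 m³/s × 1.1 g/m³ = 4.026 g/s.
= 4.026 g/s × 86.4 = 347.8 kg/d.

348 kg/d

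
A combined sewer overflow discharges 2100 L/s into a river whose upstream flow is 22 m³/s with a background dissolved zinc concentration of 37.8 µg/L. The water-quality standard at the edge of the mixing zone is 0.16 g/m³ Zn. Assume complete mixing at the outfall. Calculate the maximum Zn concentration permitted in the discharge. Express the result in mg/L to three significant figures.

2100 L/s = 2.1 m³/s.
37.8 µg/L = 0.0378 mg/L.
Mass balance: 0.16·24.1 = 2.1·Cₑ + 22·0.0378.
Cₑ = (3.856 − 0.8316) / 2.1 = 1.44 mg/L.

1.44 mg/L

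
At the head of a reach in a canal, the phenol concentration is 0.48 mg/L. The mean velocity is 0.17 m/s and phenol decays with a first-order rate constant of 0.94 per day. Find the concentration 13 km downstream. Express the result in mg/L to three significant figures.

0.209 mg/L

Travel time t = 13 km / 0.17 m/s = 1.3e+04/0.17 = 7.647e+04 s = 0.8851 d.
First-order decay: C = 0.48·exp(−0.94·0.8851) = 0.48·0.4352 = 0.2089 mg/L.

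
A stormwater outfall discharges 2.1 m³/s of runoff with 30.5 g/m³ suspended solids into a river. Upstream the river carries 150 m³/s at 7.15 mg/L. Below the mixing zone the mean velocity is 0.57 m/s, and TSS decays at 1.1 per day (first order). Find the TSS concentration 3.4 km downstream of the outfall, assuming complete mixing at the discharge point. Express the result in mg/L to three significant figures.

6.93 mg/L

After complete mixing, C₀ = (2.1·30.5 + 150·7.15) / 152.1 = 7.472 mg/L.
Travel time t = 3400 m / 0.57 m/s = 5965 s = 0.06904 d.
C = 7.472·exp(−1.1·0.06904) = 7.472·0.9269 = 6.926 mg/L.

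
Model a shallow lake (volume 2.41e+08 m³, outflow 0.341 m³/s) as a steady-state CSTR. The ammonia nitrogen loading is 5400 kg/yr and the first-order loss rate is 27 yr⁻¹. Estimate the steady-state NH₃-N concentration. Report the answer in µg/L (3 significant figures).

0.829 µg/L

Outflow Q = 0.341 m³/s × 3.156e+07 s/yr = 1.076e+07 m³/yr.
Steady-state CSTR mass balance: W = Q·C + k·V·C, so C = W/(Q + kV).
Q + kV = 1.076e+07 + 27·2.41e+08 = 6.518e+09 m³/yr.
C = 5400/6.518e+09 = 8.285e-07 kg/m³ = 0.0008285 mg/L = 0.8285 µg/L.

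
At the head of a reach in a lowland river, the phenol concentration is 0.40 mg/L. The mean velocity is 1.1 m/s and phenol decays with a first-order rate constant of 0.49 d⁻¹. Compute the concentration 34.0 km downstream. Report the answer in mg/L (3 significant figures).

0.336 mg/L

Travel time t = 34.0 km / 1.1 m/s = 3.4e+04/1.1 = 3.091e+04 s = 0.3577 d.
First-order decay: C = 0.40·exp(−0.49·0.3577) = 0.40·0.8392 = 0.3357 mg/L.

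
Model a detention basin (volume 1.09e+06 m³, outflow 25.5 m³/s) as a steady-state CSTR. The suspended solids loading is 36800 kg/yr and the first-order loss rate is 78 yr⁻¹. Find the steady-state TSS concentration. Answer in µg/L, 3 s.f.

Outflow Q = 25.5 m³/s × 3.156e+07 s/yr = 8.047e+08 m³/yr.
Steady-state CSTR mass balance: W = Q·C + k·V·C, so C = W/(Q + kV).
Q + kV = 8.047e+08 + 78·1.09e+06 = 8.897e+08 m³/yr.
C = 36800/8.897e+08 = 4.136e-05 kg/m³ = 0.04136 mg/L = 41.36 µg/L.

41.4 µg/L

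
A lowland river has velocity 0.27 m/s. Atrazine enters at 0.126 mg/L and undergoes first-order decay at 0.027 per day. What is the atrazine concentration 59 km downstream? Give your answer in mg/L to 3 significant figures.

0.118 mg/L

Travel time t = 59 km / 0.27 m/s = 5.9e+04/0.27 = 2.185e+05 s = 2.529 d.
First-order decay: C = 0.126·exp(−0.027·2.529) = 0.126·0.934 = 0.1177 mg/L.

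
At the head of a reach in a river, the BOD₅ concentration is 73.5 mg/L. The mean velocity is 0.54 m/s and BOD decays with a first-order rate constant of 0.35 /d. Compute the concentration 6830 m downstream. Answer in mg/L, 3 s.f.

Travel time t = 6830 m / 0.54 m/s = 6830/0.54 = 1.265e+04 s = 0.1464 d.
First-order decay: C = 73.5·exp(−0.35·0.1464) = 73.5·0.9501 = 69.83 mg/L.

69.8 mg/L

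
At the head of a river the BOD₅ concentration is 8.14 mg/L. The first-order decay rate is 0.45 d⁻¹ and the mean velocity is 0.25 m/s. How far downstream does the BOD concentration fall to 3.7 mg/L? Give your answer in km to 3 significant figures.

From C = C₀·e^(−kt), t = ln(C₀/C)/k = ln(8.14/3.7)/0.45 = 0.7885/0.45 = 1.752 d.
Distance = v·t = 0.25 m/s × 1.514e+05 s = 3.785e+04 m = 37.85 km.

37.8 km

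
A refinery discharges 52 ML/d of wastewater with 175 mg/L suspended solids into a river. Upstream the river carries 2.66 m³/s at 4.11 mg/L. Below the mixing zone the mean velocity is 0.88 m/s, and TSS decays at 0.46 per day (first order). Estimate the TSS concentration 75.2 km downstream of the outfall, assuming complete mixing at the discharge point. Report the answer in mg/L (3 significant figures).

52 ML/d = 0.6019 m³/s.
After complete mixing, C₀ = (0.6019·175 + 2.66·4.11) / 3.262 = 35.64 mg/L.
Travel time t = 7.52e+04 m / 0.88 m/s = 8.545e+04 s = 0.9891 d.
C = 35.64·exp(−0.46·0.9891) = 35.64·0.6345 = 22.61 mg/L.

22.6 mg/L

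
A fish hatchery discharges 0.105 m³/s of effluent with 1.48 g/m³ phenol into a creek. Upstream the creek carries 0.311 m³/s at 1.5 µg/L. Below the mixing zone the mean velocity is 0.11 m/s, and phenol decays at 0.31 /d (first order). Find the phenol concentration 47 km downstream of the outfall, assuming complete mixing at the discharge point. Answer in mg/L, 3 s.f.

1.5 µg/L = 0.0015 mg/L.
After complete mixing, C₀ = (0.105·1.48 + 0.311·0.0015) / 0.416 = 0.3747 mg/L.
Travel time t = 4.7e+04 m / 0.11 m/s = 4.273e+05 s = 4.945 d.
C = 0.3747·exp(−0.31·4.945) = 0.3747·0.2159 = 0.08089 mg/L.

0.0809 mg/L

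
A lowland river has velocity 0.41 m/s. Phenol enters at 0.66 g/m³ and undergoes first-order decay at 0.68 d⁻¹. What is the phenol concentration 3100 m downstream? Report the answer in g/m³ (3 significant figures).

Travel time t = 3100 m / 0.41 m/s = 3100/0.41 = 7561 s = 0.08751 d.
First-order decay: C = 0.66·exp(−0.68·0.08751) = 0.66·0.9422 = 0.6219 g/m³.

0.622 g/m³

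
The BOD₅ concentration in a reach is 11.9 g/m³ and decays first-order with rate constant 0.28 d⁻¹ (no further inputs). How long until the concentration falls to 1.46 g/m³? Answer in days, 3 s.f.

t = ln(C₀/C)/k = ln(11.9/1.46)/0.28 = 2.098/0.28 = 7.493 d.

7.49 d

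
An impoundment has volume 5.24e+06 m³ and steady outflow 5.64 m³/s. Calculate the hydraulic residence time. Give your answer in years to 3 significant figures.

Q = 5.64 m³/s × 3.156e+07 s/yr = 1.78e+08 m³/yr.
Hydraulic residence time τ = V/Q = 5.24e+06/1.78e+08 = 0.02944 yr.

0.0294 yr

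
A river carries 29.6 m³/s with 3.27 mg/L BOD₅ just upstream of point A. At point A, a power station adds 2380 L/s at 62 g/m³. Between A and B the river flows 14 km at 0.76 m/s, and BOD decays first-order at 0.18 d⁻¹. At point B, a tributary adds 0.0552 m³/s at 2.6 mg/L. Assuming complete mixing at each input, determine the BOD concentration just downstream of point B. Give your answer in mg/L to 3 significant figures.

7.34 mg/L

2380 L/s = 2.38 m³/s.
After input A: C = (29.6·3.27 + 2.38·62) / 31.98 = 7.641 mg/L.
Over the 14 km reach to input B (t = 1.842e+04 s = 0.2132 d), decay gives C = 7.641·exp(−0.18·0.2132) = 7.353 mg/L.
After input B: C = (31.98·7.353 + 0.0552·2.6) / 32.04 = 7.345 mg/L.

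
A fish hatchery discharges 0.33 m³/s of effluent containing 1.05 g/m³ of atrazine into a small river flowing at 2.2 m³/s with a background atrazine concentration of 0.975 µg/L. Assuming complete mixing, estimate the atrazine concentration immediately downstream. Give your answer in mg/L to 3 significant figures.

0.975 µg/L = 0.000975 mg/L.
By mass balance at complete mixing, C = (0.33·1.05 + 2.2·0.000975) / (0.33 + 2.2) = 0.3486/2.53 = 0.1378 mg/L.

0.138 mg/L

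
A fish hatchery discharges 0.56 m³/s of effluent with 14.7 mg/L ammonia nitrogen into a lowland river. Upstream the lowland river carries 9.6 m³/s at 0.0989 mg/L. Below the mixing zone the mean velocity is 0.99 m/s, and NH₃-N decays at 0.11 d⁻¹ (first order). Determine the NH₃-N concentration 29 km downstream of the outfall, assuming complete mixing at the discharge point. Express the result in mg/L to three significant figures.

0.871 mg/L

After complete mixing, C₀ = (0.56·14.7 + 9.6·0.0989) / 10.16 = 0.9037 mg/L.
Travel time t = 2.9e+04 m / 0.99 m/s = 2.929e+04 s = 0.339 d.
C = 0.9037·exp(−0.11·0.339) = 0.9037·0.9634 = 0.8706 mg/L.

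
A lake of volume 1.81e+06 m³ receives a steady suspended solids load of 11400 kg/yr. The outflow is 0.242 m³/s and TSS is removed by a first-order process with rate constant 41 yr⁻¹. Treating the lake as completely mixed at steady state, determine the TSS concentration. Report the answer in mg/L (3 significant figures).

0.139 mg/L

Outflow Q = 0.242 m³/s × 3.156e+07 s/yr = 7.637e+06 m³/yr.
Steady-state CSTR mass balance: W = Q·C + k·V·C, so C = W/(Q + kV).
Q + kV = 7.637e+06 + 41·1.81e+06 = 8.185e+07 m³/yr.
C = 11400/8.185e+07 = 0.0001393 kg/m³ = 0.1393 mg/L.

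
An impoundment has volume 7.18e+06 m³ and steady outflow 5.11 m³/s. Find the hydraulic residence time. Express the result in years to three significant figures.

Q = 5.11 m³/s × 3.156e+07 s/yr = 1.613e+08 m³/yr.
Hydraulic residence time τ = V/Q = 7.18e+06/1.613e+08 = 0.04452 yr.

0.0445 yr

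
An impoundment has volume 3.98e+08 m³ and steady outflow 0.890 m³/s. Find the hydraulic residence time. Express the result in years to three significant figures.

Q = 0.890 m³/s × 3.156e+07 s/yr = 2.809e+07 m³/yr.
Hydraulic residence time τ = V/Q = 3.98e+08/2.809e+07 = 14.17 yr.

14.2 yr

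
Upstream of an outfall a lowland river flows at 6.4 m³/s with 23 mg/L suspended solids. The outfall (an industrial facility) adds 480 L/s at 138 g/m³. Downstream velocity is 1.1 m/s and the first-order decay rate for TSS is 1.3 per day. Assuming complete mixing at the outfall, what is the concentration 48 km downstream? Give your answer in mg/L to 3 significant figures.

16.1 mg/L

480 L/s = 0.48 m³/s.
After complete mixing, C₀ = (0.48·138 + 6.4·23) / 6.88 = 31.02 mg/L.
Travel time t = 4.8e+04 m / 1.1 m/s = 4.364e+04 s = 0.5051 d.
C = 31.02·exp(−1.3·0.5051) = 31.02·0.5186 = 16.09 mg/L.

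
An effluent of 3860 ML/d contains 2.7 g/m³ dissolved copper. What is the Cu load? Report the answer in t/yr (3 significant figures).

3860 ML/d = 44.68 m³/s.
Mass flux = Q·C = 44.68 m³/s × 2.7 g/m³ = 120.6 g/s.
= 120.6 g/s × 31.56 = 3807 t/yr.

3810 t/yr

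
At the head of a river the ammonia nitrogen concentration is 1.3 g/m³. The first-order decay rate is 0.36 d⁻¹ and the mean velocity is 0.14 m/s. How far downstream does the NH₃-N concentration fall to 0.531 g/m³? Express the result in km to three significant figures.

30.1 km

From C = C₀·e^(−kt), t = ln(C₀/C)/k = ln(1.3/0.531)/0.36 = 0.8954/0.36 = 2.487 d.
Distance = v·t = 0.14 m/s × 2.149e+05 s = 3.008e+04 m = 30.08 km.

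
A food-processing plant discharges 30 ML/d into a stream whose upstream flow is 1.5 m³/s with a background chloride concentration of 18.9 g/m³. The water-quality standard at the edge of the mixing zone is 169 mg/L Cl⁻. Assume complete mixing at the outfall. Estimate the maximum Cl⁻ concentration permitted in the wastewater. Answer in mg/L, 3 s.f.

817 mg/L

30 ML/d = 0.3472 m³/s.
Mass balance: 169·1.847 = 0.3472·Cₑ + 1.5·18.9.
Cₑ = (312.2 − 28.35) / 0.3472 = 817.4 mg/L.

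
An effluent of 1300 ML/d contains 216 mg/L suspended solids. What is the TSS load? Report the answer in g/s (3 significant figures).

1300 ML/d = 15.05 m³/s.
Mass flux = Q·C = 15.05 m³/s × 216 g/m³ = 3250 g/s.

3250 g/s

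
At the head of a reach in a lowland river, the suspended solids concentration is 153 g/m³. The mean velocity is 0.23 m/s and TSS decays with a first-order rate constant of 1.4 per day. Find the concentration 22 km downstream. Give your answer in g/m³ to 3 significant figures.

32.5 g/m³

Travel time t = 22 km / 0.23 m/s = 2.2e+04/0.23 = 9.565e+04 s = 1.107 d.
First-order decay: C = 153·exp(−1.4·1.107) = 153·0.2123 = 32.48 g/m³.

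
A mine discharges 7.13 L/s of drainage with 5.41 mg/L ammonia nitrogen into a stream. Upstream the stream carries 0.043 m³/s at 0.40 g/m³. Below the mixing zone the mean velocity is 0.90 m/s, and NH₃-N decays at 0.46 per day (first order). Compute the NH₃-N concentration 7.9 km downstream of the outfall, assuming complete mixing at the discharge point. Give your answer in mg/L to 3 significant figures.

1.06 mg/L

7.13 L/s = 0.00713 m³/s.
After complete mixing, C₀ = (0.00713·5.41 + 0.043·0.4) / 0.05013 = 1.113 mg/L.
Travel time t = 7900 m / 0.90 m/s = 8778 s = 0.1016 d.
C = 1.113·exp(−0.46·0.1016) = 1.113·0.9543 = 1.062 mg/L.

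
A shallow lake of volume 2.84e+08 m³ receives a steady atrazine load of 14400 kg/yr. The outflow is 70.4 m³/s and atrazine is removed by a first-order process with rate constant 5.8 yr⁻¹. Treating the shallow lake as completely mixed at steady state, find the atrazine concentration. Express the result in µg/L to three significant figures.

3.72 µg/L

Outflow Q = 70.4 m³/s × 3.156e+07 s/yr = 2.222e+09 m³/yr.
Steady-state CSTR mass balance: W = Q·C + k·V·C, so C = W/(Q + kV).
Q + kV = 2.222e+09 + 5.8·2.84e+08 = 3.869e+09 m³/yr.
C = 14400/3.869e+09 = 3.722e-06 kg/m³ = 0.003722 mg/L = 3.722 µg/L.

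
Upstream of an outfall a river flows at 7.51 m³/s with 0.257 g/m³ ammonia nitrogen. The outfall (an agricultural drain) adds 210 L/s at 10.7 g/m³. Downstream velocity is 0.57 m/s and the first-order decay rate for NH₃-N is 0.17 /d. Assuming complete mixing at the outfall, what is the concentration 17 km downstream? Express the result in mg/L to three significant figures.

0.510 mg/L

210 L/s = 0.21 m³/s.
After complete mixing, C₀ = (0.21·10.7 + 7.51·0.257) / 7.72 = 0.5411 mg/L.
Travel time t = 1.7e+04 m / 0.57 m/s = 2.982e+04 s = 0.3452 d.
C = 0.5411·exp(−0.17·0.3452) = 0.5411·0.943 = 0.5102 mg/L.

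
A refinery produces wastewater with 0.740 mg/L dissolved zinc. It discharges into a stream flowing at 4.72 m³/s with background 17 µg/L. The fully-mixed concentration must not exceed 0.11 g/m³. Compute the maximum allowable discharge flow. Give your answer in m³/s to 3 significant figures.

17 µg/L = 0.017 mg/L.
Mass balance at complete mixing: C_std·(Q_w + Q_r) = Q_w·C_e + Q_r·C_b.
Rearranging, Q_w = Q_r·(C_std − C_b)/(C_e − C_std) = 4.72·(0.11 − 0.017) / (0.74 − 0.11) = 0.6968 m³/s.

0.697 m³/s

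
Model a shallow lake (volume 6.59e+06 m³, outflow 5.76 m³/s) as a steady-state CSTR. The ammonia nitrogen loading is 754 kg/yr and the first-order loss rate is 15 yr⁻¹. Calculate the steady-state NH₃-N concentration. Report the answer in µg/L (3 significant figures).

Outflow Q = 5.76 m³/s × 3.156e+07 s/yr = 1.818e+08 m³/yr.
Steady-state CSTR mass balance: W = Q·C + k·V·C, so C = W/(Q + kV).
Q + kV = 1.818e+08 + 15·6.59e+06 = 2.806e+08 m³/yr.
C = 754/2.806e+08 = 2.687e-06 kg/m³ = 0.002687 mg/L = 2.687 µg/L.

2.69 µg/L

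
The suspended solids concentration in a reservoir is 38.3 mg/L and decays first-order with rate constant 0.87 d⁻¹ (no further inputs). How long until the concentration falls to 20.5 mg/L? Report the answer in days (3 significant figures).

t = ln(C₀/C)/k = ln(38.3/20.5)/0.87 = 0.625/0.87 = 0.7184 d.

0.718 d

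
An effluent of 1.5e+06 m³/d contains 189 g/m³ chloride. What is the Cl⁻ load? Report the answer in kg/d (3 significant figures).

284000 kg/d

1.5e+06 m³/d = 17.36 m³/s.
Mass flux = Q·C = 17.36 m³/s × 189 g/m³ = 3281 g/s.
= 3281 g/s × 86.4 = 2.835e+05 kg/d.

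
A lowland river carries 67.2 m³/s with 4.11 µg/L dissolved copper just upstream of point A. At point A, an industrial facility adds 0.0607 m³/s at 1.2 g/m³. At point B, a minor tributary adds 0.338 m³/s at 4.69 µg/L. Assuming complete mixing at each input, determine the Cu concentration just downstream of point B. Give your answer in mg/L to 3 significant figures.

4.11 µg/L = 0.00411 mg/L.
After input A: C = (67.2·0.00411 + 0.0607·1.2) / 67.26 = 0.005189 mg/L.
4.69 µg/L = 0.00469 mg/L.
After input B: C = (67.26·0.005189 + 0.338·0.00469) / 67.6 = 0.005187 mg/L.

0.00519 mg/L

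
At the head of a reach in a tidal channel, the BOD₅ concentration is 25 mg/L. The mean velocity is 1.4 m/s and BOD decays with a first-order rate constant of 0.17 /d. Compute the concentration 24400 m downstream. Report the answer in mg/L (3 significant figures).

Travel time t = 24400 m / 1.4 m/s = 2.44e+04/1.4 = 1.743e+04 s = 0.2017 d.
First-order decay: C = 25·exp(−0.17·0.2017) = 25·0.9663 = 24.16 mg/L.

24.2 mg/L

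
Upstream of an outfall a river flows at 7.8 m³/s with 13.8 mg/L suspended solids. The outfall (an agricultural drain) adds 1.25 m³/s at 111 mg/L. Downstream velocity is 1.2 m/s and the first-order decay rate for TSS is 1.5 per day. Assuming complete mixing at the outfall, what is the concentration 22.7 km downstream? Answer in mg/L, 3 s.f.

19.6 mg/L

After complete mixing, C₀ = (1.25·111 + 7.8·13.8) / 9.05 = 27.23 mg/L.
Travel time t = 2.27e+04 m / 1.2 m/s = 1.892e+04 s = 0.2189 d.
C = 27.23·exp(−1.5·0.2189) = 27.23·0.7201 = 19.6 mg/L.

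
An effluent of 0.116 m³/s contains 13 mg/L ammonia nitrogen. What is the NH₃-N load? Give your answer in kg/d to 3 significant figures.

130 kg/d

Mass flux = Q·C = 0.116 m³/s × 13 g/m³ = 1.508 g/s.
= 1.508 g/s × 86.4 = 130.3 kg/d.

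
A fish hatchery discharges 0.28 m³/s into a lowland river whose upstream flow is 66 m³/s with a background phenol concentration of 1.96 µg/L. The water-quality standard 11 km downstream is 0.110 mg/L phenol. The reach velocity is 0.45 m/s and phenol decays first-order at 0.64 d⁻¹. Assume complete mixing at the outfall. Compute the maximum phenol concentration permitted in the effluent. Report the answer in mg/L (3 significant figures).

1.96 µg/L = 0.00196 mg/L.
Travel time to the compliance point: t = 1.1e+04/0.45 = 2.444e+04 s = 0.2829 d; decay factor exp(−0.64·0.2829) = 0.8344.
So the concentration just after mixing may be at most 0.11/0.8344 = 0.1318 mg/L.
Mass balance: 0.1318·66.28 = 0.28·Cₑ + 66·0.00196.
Cₑ = (8.738 − 0.1294) / 0.28 = 30.75 mg/L.

30.7 mg/L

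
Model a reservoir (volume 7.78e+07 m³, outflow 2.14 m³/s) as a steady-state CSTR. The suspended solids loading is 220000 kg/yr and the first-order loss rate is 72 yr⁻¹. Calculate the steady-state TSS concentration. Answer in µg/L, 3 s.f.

Outflow Q = 2.14 m³/s × 3.156e+07 s/yr = 6.753e+07 m³/yr.
Steady-state CSTR mass balance: W = Q·C + k·V·C, so C = W/(Q + kV).
Q + kV = 6.753e+07 + 72·7.78e+07 = 5.669e+09 m³/yr.
C = 220000/5.669e+09 = 3.881e-05 kg/m³ = 0.03881 mg/L = 38.81 µg/L.

38.8 µg/L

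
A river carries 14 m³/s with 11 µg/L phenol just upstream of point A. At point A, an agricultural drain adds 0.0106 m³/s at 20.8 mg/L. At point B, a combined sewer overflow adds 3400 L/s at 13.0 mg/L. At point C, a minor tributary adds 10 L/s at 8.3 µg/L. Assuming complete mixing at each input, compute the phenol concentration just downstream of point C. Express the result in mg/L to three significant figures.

2.56 mg/L

11 µg/L = 0.011 mg/L.
After input A: C = (14·0.011 + 0.0106·20.8) / 14.01 = 0.02673 mg/L.
3400 L/s = 3.4 m³/s.
After input B: C = (14.01·0.02673 + 3.4·13) / 17.41 = 2.56 mg/L.
10 L/s = 0.01 m³/s.
8.3 µg/L = 0.0083 mg/L.
After input C: C = (17.41·2.56 + 0.01·0.0083) / 17.42 = 2.559 mg/L.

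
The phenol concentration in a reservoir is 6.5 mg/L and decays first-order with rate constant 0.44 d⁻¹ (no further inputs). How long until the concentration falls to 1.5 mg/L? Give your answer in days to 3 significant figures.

t = ln(C₀/C)/k = ln(6.5/1.5)/0.44 = 1.466/0.44 = 3.333 d.

3.33 d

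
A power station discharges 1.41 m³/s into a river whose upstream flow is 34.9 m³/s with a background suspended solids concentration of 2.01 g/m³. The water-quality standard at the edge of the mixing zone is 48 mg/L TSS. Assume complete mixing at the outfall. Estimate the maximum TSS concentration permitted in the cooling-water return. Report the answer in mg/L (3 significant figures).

1190 mg/L

Mass balance: 48·36.31 = 1.41·Cₑ + 34.9·2.01.
Cₑ = (1743 − 70.15) / 1.41 = 1186 mg/L.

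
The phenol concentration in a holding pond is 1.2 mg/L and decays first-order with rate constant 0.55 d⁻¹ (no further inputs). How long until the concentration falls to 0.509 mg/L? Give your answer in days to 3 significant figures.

t = ln(C₀/C)/k = ln(1.2/0.509)/0.55 = 0.8576/0.55 = 1.559 d.

1.56 d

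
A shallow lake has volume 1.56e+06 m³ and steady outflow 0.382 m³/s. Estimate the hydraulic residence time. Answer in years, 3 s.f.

0.129 yr

Q = 0.382 m³/s × 3.156e+07 s/yr = 1.206e+07 m³/yr.
Hydraulic residence time τ = V/Q = 1.56e+06/1.206e+07 = 0.1294 yr.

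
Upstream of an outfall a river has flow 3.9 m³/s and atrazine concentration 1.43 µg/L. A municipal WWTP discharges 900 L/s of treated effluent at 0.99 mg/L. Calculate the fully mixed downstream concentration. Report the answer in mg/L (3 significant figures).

0.187 mg/L

900 L/s = 0.9 m³/s.
1.43 µg/L = 0.00143 mg/L.
Conservation of mass across the mixing zone: C = (0.9·0.99 + 3.9·0.00143) / (0.9 + 3.9) = 0.8966/4.8 = 0.1868 mg/L.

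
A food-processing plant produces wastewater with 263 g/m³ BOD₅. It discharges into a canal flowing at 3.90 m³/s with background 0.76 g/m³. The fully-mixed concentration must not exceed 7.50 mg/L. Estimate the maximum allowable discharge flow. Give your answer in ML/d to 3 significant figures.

Mass balance at complete mixing: C_std·(Q_w + Q_r) = Q_w·C_e + Q_r·C_b.
Rearranging, Q_w = Q_r·(C_std − C_b)/(C_e − C_std) = 3.90·(7.5 − 0.76) / (263 − 7.5) = 0.1029 m³/s.
= 8.889 ML/d.

8.89 ML/d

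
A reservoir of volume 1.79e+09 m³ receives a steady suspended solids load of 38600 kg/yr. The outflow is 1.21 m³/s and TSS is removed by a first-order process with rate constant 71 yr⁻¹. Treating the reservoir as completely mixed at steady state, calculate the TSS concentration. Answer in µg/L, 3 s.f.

0.304 µg/L

Outflow Q = 1.21 m³/s × 3.156e+07 s/yr = 3.818e+07 m³/yr.
Steady-state CSTR mass balance: W = Q·C + k·V·C, so C = W/(Q + kV).
Q + kV = 3.818e+07 + 71·1.79e+09 = 1.271e+11 m³/yr.
C = 38600/1.271e+11 = 3.036e-07 kg/m³ = 0.0003036 mg/L = 0.3036 µg/L.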